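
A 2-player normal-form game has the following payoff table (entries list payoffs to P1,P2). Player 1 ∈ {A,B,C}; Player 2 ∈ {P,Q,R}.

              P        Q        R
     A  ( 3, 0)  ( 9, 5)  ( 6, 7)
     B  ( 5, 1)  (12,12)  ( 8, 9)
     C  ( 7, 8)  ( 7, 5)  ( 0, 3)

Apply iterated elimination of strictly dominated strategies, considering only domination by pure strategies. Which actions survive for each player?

Remaining: P1:{B,C} P2:{P,Q}

P1 drop A (B beats it: P:5>3 Q:12>9 R:8>6)
P2 drop R (Q beats it: B:12>9 C:5>3)
P1→{B,C} P2→{P,Q}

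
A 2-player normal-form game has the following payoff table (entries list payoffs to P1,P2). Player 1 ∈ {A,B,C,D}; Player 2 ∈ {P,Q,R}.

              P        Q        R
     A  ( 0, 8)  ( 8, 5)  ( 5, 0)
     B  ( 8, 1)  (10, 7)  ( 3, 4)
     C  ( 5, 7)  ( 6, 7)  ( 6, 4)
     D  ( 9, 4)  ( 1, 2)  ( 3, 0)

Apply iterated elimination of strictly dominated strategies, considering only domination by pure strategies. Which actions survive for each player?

Remaining: P1:{B,D} P2:{P,Q}

P2 drop R (Q beats it: A:5>0 B:7>4 C:7>4 D:2>0)
P1 drop A (B beats it: P:8>0 Q:10>8)
P1 drop C (B beats it: P:8>5 Q:10>6)
P1→{B,D} P2→{P,Q}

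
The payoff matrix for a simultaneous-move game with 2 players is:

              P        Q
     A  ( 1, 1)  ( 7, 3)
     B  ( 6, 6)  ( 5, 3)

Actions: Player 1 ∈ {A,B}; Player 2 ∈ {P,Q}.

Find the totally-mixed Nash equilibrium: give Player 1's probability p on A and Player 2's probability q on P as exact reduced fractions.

P1 indiff ⇒ q·1+(1-q)·7 = q·6+(1-q)·5 ⇒ q(-5) = (1-q)(-2) ⇒ q = 2/7
P2 indiff ⇒ p·1+(1-p)·6 = p·3+(1-p)·3 ⇒ p(-2) = (1-p)(-3) ⇒ p = 3/5

p=3/5, q=2/7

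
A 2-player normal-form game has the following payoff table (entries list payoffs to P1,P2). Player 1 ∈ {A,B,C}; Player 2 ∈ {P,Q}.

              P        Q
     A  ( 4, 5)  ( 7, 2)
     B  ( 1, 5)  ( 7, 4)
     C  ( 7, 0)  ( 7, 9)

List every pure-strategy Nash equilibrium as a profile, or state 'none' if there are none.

NE set: (C,Q)

(A,P): not NE [P1→C gives 7>4]
(A,Q): not NE [P2→P gives 5>2]
(B,P): not NE [P1→C gives 7>1]
(B,Q): not NE [P2→P gives 5>4]
(C,P): not NE [P2→Q gives 9>0]
(C,Q): NE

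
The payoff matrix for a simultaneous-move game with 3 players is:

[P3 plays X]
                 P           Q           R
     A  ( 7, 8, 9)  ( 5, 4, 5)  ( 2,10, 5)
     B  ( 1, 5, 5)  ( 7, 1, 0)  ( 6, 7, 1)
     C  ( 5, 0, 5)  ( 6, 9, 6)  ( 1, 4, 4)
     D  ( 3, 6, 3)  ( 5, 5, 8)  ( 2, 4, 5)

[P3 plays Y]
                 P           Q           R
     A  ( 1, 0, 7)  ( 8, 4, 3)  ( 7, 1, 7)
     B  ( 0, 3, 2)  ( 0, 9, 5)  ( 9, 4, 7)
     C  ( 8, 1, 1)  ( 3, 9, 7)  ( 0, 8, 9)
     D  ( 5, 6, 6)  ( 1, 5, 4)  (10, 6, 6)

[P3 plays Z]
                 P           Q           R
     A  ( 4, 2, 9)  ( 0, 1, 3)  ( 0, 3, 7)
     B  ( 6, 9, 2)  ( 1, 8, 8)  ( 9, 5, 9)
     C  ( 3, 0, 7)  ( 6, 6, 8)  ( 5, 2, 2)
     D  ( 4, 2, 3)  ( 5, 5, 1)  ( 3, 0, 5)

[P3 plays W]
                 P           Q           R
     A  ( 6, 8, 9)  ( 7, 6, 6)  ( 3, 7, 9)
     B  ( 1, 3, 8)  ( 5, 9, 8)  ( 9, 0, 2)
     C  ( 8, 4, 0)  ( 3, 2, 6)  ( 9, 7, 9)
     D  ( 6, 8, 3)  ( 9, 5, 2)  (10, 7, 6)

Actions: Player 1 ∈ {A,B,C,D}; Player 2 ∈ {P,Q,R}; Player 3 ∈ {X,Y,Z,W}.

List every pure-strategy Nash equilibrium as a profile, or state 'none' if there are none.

(A,P,X): not NE [P2→R gives 10>8]
(A,P,Y): not NE [P1→C gives 8>1; P2→Q gives 4>0; P3→W gives 9>7]
(A,P,Z): not NE [P1→B gives 6>4; P2→R gives 3>2]
(A,P,W): not NE [P1→C gives 8>6]
(A,Q,X): not NE [P1→B gives 7>5; P2→R gives 10>4; P3→W gives 6>5]
(A,Q,Y): not NE [P3→W gives 6>3]
(A,Q,Z): not NE [P1→C gives 6>0; P2→R gives 3>1; P3→W gives 6>3]
(A,Q,W): not NE [P1→D gives 9>7; P2→P gives 8>6]
(A,R,X): not NE [P1→B gives 6>2; P3→W gives 9>5]
(A,R,Y): not NE [P1→D gives 10>7; P2→Q gives 4>1; P3→W gives 9>7]
(A,R,Z): not NE [P1→B gives 9>0; P3→W gives 9>7]
(A,R,W): not NE [P1→D gives 10>3; P2→P gives 8>7]
(B,P,X): not NE [P1→A gives 7>1; P2→R gives 7>5; P3→W gives 8>5]
(B,P,Y): not NE [P1→C gives 8>0; P2→Q gives 9>3; P3→W gives 8>2]
(B,P,Z): not NE [P3→W gives 8>2]
(B,P,W): not NE [P1→C gives 8>1; P2→Q gives 9>3]
(B,Q,X): not NE [P2→R gives 7>1; P3→W gives 8>0]
(B,Q,Y): not NE [P1→A gives 8>0; P3→W gives 8>5]
(B,Q,Z): not NE [P1→C gives 6>1; P2→P gives 9>8]
(B,Q,W): not NE [P1→D gives 9>5]
(B,R,X): not NE [P3→Z gives 9>1]
(B,R,Y): not NE [P1→D gives 10>9; P2→Q gives 9>4; P3→Z gives 9>7]
(B,R,Z): not NE [P2→P gives 9>5]
(B,R,W): not NE [P1→D gives 10>9; P2→Q gives 9>0; P3→Z gives 9>2]
(C,P,X): not NE [P1→A gives 7>5; P2→Q gives 9>0; P3→Z gives 7>5]
(C,P,Y): not NE [P2→Q gives 9>1; P3→Z gives 7>1]
(C,P,Z): not NE [P1→B gives 6>3; P2→Q gives 6>0]
(C,P,W): not NE [P2→R gives 7>4; P3→Z gives 7>0]
(C,Q,X): not NE [P1→B gives 7>6; P3→Z gives 8>6]
(C,Q,Y): not NE [P1→A gives 8>3; P3→Z gives 8>7]
(C,Q,Z): NE
(C,Q,W): not NE [P1→D gives 9>3; P2→R gives 7>2; P3→Z gives 8>6]
(C,R,X): not NE [P1→B gives 6>1; P2→Q gives 9>4; P3→W gives 9>4]
(C,R,Y): not NE [P1→D gives 10>0; P2→Q gives 9>8]
(C,R,Z): not NE [P1→B gives 9>5; P2→Q gives 6>2; P3→W gives 9>2]
(C,R,W): not NE [P1→D gives 10>9]
(D,P,X): not NE [P1→A gives 7>3; P3→Y gives 6>3]
(D,P,Y): not NE [P1→C gives 8>5]
(D,P,Z): not NE [P1→B gives 6>4; P2→Q gives 5>2; P3→Y gives 6>3]
(D,P,W): not NE [P1→C gives 8>6; P3→Y gives 6>3]
(D,Q,X): not NE [P1→B gives 7>5; P2→P gives 6>5]
(D,Q,Y): not NE [P1→A gives 8>1; P2→R gives 6>5; P3→X gives 8>4]
(D,Q,Z): not NE [P1→C gives 6>5; P3→X gives 8>1]
(D,Q,W): not NE [P2→P gives 8>5; P3→X gives 8>2]
(D,R,X): not NE [P1→B gives 6>2; P2→P gives 6>4; P3→W gives 6>5]
(D,R,Y): NE
(D,R,Z): not NE [P1→B gives 9>3; P2→Q gives 5>0; P3→W gives 6>5]
(D,R,W): not NE [P2→P gives 8>7]

Nash profiles: (C,Q,Z), (D,R,Y)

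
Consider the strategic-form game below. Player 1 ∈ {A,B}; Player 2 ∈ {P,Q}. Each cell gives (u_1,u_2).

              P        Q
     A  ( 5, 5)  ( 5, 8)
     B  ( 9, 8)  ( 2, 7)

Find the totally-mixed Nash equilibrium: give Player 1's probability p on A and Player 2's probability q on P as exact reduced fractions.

(p,q) = (1/4, 3/7)

P1 indiff ⇒ q·5+(1-q)·5 = q·9+(1-q)·2 ⇒ q(-4) = (1-q)(-3) ⇒ q = 3/7
P2 indiff ⇒ p·5+(1-p)·8 = p·8+(1-p)·7 ⇒ p(-3) = (1-p)(-1) ⇒ p = 1/4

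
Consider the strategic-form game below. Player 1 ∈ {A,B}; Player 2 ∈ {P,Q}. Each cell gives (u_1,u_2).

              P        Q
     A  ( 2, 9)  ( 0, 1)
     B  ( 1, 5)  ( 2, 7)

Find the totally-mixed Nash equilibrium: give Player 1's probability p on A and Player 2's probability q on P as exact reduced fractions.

P1 indiff ⇒ q·2+(1-q)·0 = q·1+(1-q)·2 ⇒ q(1) = (1-q)(2) ⇒ q = 2/3
P2 indiff ⇒ p·9+(1-p)·5 = p·1+(1-p)·7 ⇒ p(8) = (1-p)(2) ⇒ p = 1/5

(p,q) = (1/5, 2/3)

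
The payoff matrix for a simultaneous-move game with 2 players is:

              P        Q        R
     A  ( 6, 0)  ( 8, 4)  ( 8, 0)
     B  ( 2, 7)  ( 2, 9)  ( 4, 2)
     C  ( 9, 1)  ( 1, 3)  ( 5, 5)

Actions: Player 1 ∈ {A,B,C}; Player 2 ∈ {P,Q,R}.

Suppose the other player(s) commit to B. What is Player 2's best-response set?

u_2(P vs B) = 7
u_2(Q vs B) = 9
u_2(R vs B) = 2
max payoff 9 at {Q}

BR_2 = {Q}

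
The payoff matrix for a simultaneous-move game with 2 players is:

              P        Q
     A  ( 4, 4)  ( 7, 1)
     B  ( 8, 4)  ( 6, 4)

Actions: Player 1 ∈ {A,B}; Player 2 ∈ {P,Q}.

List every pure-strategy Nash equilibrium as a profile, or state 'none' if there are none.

(A,P): not NE [P1→B gives 8>4]
(A,Q): not NE [P2→P gives 4>1]
(B,P): NE
(B,Q): not NE [P1→A gives 7>6]

Nash profiles: (B,P)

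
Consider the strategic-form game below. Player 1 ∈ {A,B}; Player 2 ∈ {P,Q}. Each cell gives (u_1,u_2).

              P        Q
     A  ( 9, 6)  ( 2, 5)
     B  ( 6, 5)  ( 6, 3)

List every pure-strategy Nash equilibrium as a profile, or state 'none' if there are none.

NE set: (A,P)

(A,P): NE
(A,Q): not NE [P1→B gives 6>2; P2→P gives 6>5]
(B,P): not NE [P1→A gives 9>6]
(B,Q): not NE [P2→P gives 5>3]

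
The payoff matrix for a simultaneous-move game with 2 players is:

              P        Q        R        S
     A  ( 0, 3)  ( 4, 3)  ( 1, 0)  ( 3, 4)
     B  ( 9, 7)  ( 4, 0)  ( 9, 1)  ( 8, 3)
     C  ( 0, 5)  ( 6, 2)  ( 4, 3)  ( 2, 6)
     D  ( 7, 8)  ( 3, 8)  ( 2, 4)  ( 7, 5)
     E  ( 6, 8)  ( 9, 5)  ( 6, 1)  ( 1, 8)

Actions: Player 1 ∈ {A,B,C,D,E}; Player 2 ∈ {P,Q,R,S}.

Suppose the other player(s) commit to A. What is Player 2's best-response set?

argmax u_2 = {S}

u_2(P vs A) = 3
u_2(Q vs A) = 3
u_2(R vs A) = 0
u_2(S vs A) = 4
max payoff 4 at {S}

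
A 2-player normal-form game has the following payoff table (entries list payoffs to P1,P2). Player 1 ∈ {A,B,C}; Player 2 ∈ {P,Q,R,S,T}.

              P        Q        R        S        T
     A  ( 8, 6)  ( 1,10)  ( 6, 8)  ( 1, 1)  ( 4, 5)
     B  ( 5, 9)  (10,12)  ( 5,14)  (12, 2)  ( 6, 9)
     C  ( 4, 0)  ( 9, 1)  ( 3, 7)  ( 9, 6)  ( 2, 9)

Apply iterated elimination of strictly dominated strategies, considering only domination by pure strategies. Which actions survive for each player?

Survivors P1:{A,B} P2:{Q,R}

P1 drop C (B beats it: P:5>4 Q:10>9 R:5>3 S:12>9 T:6>2)
P2 drop P (Q beats it: A:10>6 B:12>9)
P2 drop S (Q beats it: A:10>1 B:12>2)
P2 drop T (Q beats it: A:10>5 B:12>9)
P1→{A,B} P2→{Q,R}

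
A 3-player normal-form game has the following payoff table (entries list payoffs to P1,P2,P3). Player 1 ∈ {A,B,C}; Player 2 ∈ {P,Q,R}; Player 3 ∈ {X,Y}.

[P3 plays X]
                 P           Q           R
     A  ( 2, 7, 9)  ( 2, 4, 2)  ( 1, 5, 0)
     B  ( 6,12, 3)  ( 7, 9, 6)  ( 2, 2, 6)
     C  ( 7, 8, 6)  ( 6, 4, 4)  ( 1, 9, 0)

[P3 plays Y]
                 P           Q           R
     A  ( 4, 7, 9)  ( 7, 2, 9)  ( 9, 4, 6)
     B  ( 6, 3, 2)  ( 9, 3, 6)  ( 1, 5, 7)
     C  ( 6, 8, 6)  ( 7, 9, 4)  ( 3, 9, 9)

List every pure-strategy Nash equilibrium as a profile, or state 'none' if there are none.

PSNE: ∅

(A,P,X): not NE [P1→C gives 7>2]
(A,P,Y): not NE [P1→C gives 6>4]
(A,Q,X): not NE [P1→B gives 7>2; P2→P gives 7>4; P3→Y gives 9>2]
(A,Q,Y): not NE [P1→B gives 9>7; P2→P gives 7>2]
(A,R,X): not NE [P1→B gives 2>1; P2→P gives 7>5; P3→Y gives 6>0]
(A,R,Y): not NE [P2→P gives 7>4]
(B,P,X): not NE [P1→C gives 7>6]
(B,P,Y): not NE [P2→R gives 5>3; P3→X gives 3>2]
(B,Q,X): not NE [P2→P gives 12>9]
(B,Q,Y): not NE [P2→R gives 5>3]
(B,R,X): not NE [P2→P gives 12>2; P3→Y gives 7>6]
(B,R,Y): not NE [P1→A gives 9>1]
(C,P,X): not NE [P2→R gives 9>8]
(C,P,Y): not NE [P2→R gives 9>8]
(C,Q,X): not NE [P1→B gives 7>6; P2→R gives 9>4]
(C,Q,Y): not NE [P1→B gives 9>7]
(C,R,X): not NE [P1→B gives 2>1; P3→Y gives 9>0]
(C,R,Y): not NE [P1→A gives 9>3]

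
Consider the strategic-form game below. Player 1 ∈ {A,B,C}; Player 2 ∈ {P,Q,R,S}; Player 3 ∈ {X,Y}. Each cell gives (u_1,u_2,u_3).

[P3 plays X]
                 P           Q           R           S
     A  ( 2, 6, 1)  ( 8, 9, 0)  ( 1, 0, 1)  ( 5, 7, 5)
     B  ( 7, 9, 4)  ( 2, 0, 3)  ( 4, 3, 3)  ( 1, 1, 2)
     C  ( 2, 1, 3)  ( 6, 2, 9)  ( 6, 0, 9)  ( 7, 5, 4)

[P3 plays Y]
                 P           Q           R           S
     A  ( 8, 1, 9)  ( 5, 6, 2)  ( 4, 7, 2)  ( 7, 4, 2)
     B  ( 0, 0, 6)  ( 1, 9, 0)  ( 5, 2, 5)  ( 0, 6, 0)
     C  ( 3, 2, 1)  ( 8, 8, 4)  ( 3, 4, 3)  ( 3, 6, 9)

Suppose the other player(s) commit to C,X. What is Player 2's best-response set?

P2 best: {S}

u_2(P vs C,X) = 1
u_2(Q vs C,X) = 2
u_2(R vs C,X) = 0
u_2(S vs C,X) = 5
max payoff 5 at {S}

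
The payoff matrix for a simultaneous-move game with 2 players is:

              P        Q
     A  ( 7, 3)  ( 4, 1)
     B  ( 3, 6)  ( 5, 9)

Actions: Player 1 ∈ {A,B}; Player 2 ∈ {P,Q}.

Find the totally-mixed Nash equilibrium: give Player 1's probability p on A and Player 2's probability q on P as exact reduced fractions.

P1 indiff ⇒ q·7+(1-q)·4 = q·3+(1-q)·5 ⇒ q(4) = (1-q)(1) ⇒ q = 1/5
P2 indiff ⇒ p·3+(1-p)·6 = p·1+(1-p)·9 ⇒ p(2) = (1-p)(3) ⇒ p = 3/5

p=3/5, q=1/5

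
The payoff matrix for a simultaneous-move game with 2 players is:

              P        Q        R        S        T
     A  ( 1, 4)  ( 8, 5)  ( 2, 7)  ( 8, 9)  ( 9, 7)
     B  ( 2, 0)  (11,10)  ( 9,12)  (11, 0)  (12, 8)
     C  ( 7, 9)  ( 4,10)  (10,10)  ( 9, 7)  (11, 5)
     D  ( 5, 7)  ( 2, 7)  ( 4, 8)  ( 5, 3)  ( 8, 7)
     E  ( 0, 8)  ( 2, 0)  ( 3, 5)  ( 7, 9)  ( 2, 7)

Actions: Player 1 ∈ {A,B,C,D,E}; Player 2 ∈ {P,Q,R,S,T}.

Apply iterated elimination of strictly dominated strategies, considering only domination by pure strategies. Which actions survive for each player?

Remaining: P1:{B,C} P2:{Q,R}

P1 drop A (B beats it: P:2>1 Q:11>8 R:9>2 S:11>8 T:12>9)
P1 drop D (C beats it: P:7>5 Q:4>2 R:10>4 S:9>5 T:11>8)
P1 drop E (B beats it: P:2>0 Q:11>2 R:9>3 S:11>7 T:12>2)
P2 drop P (Q beats it: B:10>0 C:10>9)
P2 drop S (Q beats it: B:10>0 C:10>7)
P2 drop T (Q beats it: B:10>8 C:10>5)
P1→{B,C} P2→{Q,R}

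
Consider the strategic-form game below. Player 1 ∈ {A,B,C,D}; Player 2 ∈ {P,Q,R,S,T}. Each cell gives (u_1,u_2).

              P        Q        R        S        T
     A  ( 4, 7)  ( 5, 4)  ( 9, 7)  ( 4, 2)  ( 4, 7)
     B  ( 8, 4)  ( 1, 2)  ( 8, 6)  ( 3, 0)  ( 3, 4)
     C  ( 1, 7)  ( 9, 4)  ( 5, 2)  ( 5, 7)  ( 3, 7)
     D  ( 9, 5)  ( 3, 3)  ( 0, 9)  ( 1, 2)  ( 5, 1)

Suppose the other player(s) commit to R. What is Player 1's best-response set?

u_1(A vs R) = 9
u_1(B vs R) = 8
u_1(C vs R) = 5
u_1(D vs R) = 0
max payoff 9 at {A}

argmax u_1 = {A}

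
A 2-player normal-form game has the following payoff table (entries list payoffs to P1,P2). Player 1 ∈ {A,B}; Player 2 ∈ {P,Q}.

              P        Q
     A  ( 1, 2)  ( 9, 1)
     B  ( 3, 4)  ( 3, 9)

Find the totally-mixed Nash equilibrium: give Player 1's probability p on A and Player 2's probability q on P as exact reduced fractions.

P1 indiff ⇒ q·1+(1-q)·9 = q·3+(1-q)·3 ⇒ q(-2) = (1-q)(-6) ⇒ q = 3/4
P2 indiff ⇒ p·2+(1-p)·4 = p·1+(1-p)·9 ⇒ p(1) = (1-p)(5) ⇒ p = 5/6

(p,q) = (5/6, 3/4)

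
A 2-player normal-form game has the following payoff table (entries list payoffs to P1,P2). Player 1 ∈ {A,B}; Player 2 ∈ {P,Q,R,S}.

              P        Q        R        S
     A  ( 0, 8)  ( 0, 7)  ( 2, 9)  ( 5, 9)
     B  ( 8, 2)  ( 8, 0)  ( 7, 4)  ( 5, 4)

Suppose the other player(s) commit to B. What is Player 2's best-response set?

BR_2 = {R,S}

u_2(P vs B) = 2
u_2(Q vs B) = 0
u_2(R vs B) = 4
u_2(S vs B) = 4
max payoff 4 at {R,S}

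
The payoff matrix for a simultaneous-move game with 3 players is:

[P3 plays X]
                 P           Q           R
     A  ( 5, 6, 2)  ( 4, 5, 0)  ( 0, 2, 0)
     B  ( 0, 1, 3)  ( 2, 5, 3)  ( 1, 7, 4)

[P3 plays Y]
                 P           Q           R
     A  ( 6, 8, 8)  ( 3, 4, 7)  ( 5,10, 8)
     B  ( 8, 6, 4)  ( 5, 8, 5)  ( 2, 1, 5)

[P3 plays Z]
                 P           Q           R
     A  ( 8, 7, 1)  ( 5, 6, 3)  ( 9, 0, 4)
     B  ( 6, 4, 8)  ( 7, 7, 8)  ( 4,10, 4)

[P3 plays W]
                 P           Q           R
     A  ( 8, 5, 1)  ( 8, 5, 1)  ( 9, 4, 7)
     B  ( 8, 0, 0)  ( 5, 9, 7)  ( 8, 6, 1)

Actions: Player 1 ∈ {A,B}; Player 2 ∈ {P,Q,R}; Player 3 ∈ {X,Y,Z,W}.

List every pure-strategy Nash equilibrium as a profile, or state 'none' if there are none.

(A,P,X): not NE [P3→Y gives 8>2]
(A,P,Y): not NE [P1→B gives 8>6; P2→R gives 10>8]
(A,P,Z): not NE [P3→Y gives 8>1]
(A,P,W): not NE [P3→Y gives 8>1]
(A,Q,X): not NE [P2→P gives 6>5; P3→Y gives 7>0]
(A,Q,Y): not NE [P1→B gives 5>3; P2→R gives 10>4]
(A,Q,Z): not NE [P1→B gives 7>5; P2→P gives 7>6; P3→Y gives 7>3]
(A,Q,W): not NE [P3→Y gives 7>1]
(A,R,X): not NE [P1→B gives 1>0; P2→P gives 6>2; P3→Y gives 8>0]
(A,R,Y): NE
(A,R,Z): not NE [P2→P gives 7>0; P3→Y gives 8>4]
(A,R,W): not NE [P2→Q gives 5>4; P3→Y gives 8>7]
(B,P,X): not NE [P1→A gives 5>0; P2→R gives 7>1; P3→Z gives 8>3]
(B,P,Y): not NE [P2→Q gives 8>6; P3→Z gives 8>4]
(B,P,Z): not NE [P1→A gives 8>6; P2→R gives 10>4]
(B,P,W): not NE [P2→Q gives 9>0; P3→Z gives 8>0]
(B,Q,X): not NE [P1→A gives 4>2; P2→R gives 7>5; P3→Z gives 8>3]
(B,Q,Y): not NE [P3→Z gives 8>5]
(B,Q,Z): not NE [P2→R gives 10>7]
(B,Q,W): not NE [P1→A gives 8>5; P3→Z gives 8>7]
(B,R,X): not NE [P3→Y gives 5>4]
(B,R,Y): not NE [P1→A gives 5>2; P2→Q gives 8>1]
(B,R,Z): not NE [P1→A gives 9>4; P3→Y gives 5>4]
(B,R,W): not NE [P1→A gives 9>8; P2→Q gives 9>6; P3→Y gives 5>1]

Nash profiles: (A,R,Y)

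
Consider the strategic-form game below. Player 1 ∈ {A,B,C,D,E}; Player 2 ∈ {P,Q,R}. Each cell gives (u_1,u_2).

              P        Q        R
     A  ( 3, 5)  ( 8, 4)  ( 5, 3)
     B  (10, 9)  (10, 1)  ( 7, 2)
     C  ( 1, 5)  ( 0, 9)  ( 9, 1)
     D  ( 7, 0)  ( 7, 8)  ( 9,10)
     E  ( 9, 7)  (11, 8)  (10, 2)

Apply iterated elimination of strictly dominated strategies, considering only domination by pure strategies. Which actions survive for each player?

Survivors P1:{B,E} P2:{P,Q}

P1 drop A (B beats it: P:10>3 Q:10>8 R:7>5)
P1 drop C (E beats it: P:9>1 Q:11>0 R:10>9)
P1 drop D (E beats it: P:9>7 Q:11>7 R:10>9)
P2 drop R (P beats it: B:9>2 E:7>2)
P1→{B,E} P2→{P,Q}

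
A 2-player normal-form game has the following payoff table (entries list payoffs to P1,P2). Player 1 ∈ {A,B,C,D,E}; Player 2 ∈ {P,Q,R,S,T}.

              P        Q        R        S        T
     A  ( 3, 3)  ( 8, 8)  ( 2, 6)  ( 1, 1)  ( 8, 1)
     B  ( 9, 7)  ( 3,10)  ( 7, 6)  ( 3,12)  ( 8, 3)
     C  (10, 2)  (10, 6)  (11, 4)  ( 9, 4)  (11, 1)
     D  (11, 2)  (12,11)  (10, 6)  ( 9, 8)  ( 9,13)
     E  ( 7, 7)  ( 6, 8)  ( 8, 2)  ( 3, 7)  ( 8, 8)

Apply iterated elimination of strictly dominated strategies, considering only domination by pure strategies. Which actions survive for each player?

P1 drop A (C beats it: P:10>3 Q:10>8 R:11>2 S:9>1 T:11>8)
P1 drop B (C beats it: P:10>9 Q:10>3 R:11>7 S:9>3 T:11>8)
P1 drop E (C beats it: P:10>7 Q:10>6 R:11>8 S:9>3 T:11>8)
P2 drop P (Q beats it: C:6>2 D:11>2)
P2 drop R (Q beats it: C:6>4 D:11>6)
P2 drop S (Q beats it: C:6>4 D:11>8)
P1→{C,D} P2→{Q,T}

Remaining: P1:{C,D} P2:{Q,T}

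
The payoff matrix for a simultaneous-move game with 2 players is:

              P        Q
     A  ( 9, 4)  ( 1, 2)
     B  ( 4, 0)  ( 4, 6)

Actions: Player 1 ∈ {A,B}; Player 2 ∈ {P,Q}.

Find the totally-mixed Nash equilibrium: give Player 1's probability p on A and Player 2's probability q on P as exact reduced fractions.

P1 indiff ⇒ q·9+(1-q)·1 = q·4+(1-q)·4 ⇒ q(5) = (1-q)(3) ⇒ q = 3/8
P2 indiff ⇒ p·4+(1-p)·0 = p·2+(1-p)·6 ⇒ p(2) = (1-p)(6) ⇒ p = 3/4

p=3/4, q=3/8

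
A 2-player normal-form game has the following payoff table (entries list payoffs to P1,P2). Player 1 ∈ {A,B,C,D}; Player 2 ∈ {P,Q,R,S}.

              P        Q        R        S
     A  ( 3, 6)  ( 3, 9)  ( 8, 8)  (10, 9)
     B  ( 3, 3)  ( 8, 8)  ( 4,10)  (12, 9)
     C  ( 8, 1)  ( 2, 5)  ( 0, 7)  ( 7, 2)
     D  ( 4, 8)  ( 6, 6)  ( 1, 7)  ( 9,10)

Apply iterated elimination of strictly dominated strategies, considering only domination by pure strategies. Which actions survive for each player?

P2 drop P (S beats it: A:9>6 B:9>3 C:2>1 D:10>8)
P1 drop C (A beats it: Q:3>2 R:8>0 S:10>7)
P1 drop D (B beats it: Q:8>6 R:4>1 S:12>9)
P1→{A,B} P2→{Q,R,S}

Remaining: P1:{A,B} P2:{Q,R,S}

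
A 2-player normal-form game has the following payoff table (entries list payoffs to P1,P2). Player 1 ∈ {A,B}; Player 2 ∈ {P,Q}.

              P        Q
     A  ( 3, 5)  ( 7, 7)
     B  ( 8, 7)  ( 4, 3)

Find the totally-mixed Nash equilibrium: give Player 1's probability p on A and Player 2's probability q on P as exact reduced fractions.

P1 indiff ⇒ q·3+(1-q)·7 = q·8+(1-q)·4 ⇒ q(-5) = (1-q)(-3) ⇒ q = 3/8
P2 indiff ⇒ p·5+(1-p)·7 = p·7+(1-p)·3 ⇒ p(-2) = (1-p)(-4) ⇒ p = 2/3

p=2/3, q=3/8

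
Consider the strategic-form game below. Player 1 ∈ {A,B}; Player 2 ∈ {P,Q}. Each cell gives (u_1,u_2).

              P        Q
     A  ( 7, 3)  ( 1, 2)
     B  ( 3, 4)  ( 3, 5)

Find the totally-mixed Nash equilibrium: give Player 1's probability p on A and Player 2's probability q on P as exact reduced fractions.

p=1/2, q=1/3

P1 indiff ⇒ q·7+(1-q)·1 = q·3+(1-q)·3 ⇒ q(4) = (1-q)(2) ⇒ q = 1/3
P2 indiff ⇒ p·3+(1-p)·4 = p·2+(1-p)·5 ⇒ p(1) = (1-p)(1) ⇒ p = 1/2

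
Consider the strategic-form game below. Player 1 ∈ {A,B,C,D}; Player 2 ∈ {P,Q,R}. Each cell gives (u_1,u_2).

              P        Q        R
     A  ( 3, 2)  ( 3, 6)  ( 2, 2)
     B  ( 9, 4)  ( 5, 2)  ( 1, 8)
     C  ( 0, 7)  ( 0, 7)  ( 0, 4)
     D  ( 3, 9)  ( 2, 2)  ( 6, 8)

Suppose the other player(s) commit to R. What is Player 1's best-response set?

argmax u_1 = {D}

u_1(A vs R) = 2
u_1(B vs R) = 1
u_1(C vs R) = 0
u_1(D vs R) = 6
max payoff 6 at {D}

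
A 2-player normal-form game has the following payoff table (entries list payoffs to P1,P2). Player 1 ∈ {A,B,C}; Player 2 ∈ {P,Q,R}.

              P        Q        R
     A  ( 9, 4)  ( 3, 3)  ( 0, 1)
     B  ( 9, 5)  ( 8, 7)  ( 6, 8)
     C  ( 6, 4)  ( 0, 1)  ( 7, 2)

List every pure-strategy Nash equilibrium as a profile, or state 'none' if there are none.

(A,P): NE
(A,Q): not NE [P1→B gives 8>3; P2→P gives 4>3]
(A,R): not NE [P1→C gives 7>0; P2→P gives 4>1]
(B,P): not NE [P2→R gives 8>5]
(B,Q): not NE [P2→R gives 8>7]
(B,R): not NE [P1→C gives 7>6]
(C,P): not NE [P1→B gives 9>6]
(C,Q): not NE [P1→B gives 8>0; P2→P gives 4>1]
(C,R): not NE [P2→P gives 4>2]

NE set: (A,P)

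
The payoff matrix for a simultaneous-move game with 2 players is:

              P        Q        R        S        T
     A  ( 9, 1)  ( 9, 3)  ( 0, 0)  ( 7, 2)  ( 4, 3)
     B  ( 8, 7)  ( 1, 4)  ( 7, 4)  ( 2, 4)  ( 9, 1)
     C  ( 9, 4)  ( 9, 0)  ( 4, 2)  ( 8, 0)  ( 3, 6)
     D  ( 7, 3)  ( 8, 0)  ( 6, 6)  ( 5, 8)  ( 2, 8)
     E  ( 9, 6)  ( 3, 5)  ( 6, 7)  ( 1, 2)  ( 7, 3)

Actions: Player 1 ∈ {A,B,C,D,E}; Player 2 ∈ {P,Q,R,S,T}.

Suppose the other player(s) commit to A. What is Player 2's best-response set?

P2 best: {Q,T}

u_2(P vs A) = 1
u_2(Q vs A) = 3
u_2(R vs A) = 0
u_2(S vs A) = 2
u_2(T vs A) = 3
max payoff 3 at {Q,T}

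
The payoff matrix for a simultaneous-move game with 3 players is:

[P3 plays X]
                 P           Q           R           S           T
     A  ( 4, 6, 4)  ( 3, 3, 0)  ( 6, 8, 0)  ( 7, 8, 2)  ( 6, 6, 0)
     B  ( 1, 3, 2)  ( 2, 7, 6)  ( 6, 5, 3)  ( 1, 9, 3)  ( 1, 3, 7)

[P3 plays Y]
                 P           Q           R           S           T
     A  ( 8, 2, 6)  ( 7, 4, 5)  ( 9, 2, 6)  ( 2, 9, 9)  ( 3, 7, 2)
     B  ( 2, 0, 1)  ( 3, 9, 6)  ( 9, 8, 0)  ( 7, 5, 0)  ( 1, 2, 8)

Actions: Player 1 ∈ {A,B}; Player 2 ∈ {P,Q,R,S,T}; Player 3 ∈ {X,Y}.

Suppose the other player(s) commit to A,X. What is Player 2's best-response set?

BR_2 = {R,S}

u_2(P vs A,X) = 6
u_2(Q vs A,X) = 3
u_2(R vs A,X) = 8
u_2(S vs A,X) = 8
u_2(T vs A,X) = 6
max payoff 8 at {R,S}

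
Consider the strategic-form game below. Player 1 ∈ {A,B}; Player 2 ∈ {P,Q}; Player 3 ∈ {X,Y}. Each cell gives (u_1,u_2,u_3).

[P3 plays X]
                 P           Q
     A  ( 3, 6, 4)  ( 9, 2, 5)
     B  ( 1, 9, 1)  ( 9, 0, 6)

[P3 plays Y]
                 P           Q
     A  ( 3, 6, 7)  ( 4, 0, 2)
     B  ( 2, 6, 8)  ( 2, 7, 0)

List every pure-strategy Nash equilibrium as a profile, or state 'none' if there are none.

PSNE = {(A,P,Y)}

(A,P,X): not NE [P3→Y gives 7>4]
(A,P,Y): NE
(A,Q,X): not NE [P2→P gives 6>2]
(A,Q,Y): not NE [P2→P gives 6>0; P3→X gives 5>2]
(B,P,X): not NE [P1→A gives 3>1; P3→Y gives 8>1]
(B,P,Y): not NE [P1→A gives 3>2; P2→Q gives 7>6]
(B,Q,X): not NE [P2→P gives 9>0]
(B,Q,Y): not NE [P1→A gives 4>2; P3→X gives 6>0]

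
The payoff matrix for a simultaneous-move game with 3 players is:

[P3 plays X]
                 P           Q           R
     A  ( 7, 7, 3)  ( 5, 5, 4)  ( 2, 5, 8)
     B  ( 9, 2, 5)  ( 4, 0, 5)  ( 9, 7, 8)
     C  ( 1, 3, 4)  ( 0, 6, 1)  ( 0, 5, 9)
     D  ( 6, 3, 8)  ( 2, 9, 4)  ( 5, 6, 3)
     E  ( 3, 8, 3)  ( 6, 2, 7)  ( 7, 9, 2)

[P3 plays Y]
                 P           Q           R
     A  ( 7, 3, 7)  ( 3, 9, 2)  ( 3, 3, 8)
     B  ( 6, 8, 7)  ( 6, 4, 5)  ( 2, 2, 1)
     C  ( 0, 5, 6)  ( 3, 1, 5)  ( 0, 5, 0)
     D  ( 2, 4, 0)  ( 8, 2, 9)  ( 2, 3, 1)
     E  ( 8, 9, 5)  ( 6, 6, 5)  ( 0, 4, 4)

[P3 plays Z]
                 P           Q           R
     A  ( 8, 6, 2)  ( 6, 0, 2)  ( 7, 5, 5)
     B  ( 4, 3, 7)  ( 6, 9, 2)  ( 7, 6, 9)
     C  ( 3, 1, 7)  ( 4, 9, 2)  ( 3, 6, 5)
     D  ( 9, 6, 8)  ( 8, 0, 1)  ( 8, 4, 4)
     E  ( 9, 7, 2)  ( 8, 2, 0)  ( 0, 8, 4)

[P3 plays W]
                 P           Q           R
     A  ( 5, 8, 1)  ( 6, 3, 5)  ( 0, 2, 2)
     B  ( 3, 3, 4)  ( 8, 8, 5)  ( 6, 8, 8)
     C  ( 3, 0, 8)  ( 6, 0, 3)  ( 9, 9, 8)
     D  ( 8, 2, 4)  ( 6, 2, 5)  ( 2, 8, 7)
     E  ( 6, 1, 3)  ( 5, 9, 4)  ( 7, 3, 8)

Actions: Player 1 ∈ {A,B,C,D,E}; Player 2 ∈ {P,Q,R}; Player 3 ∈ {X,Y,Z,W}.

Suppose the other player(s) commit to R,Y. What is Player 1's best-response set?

u_1(A vs R,Y) = 3
u_1(B vs R,Y) = 2
u_1(C vs R,Y) = 0
u_1(D vs R,Y) = 2
u_1(E vs R,Y) = 0
max payoff 3 at {A}

BR_1 = {A}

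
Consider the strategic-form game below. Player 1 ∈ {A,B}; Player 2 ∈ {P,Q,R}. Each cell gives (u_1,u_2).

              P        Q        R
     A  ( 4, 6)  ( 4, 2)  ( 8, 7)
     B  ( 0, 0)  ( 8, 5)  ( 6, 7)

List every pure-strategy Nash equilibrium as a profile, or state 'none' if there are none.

(A,P): not NE [P2→R gives 7>6]
(A,Q): not NE [P1→B gives 8>4; P2→R gives 7>2]
(A,R): NE
(B,P): not NE [P1→A gives 4>0; P2→R gives 7>0]
(B,Q): not NE [P2→R gives 7>5]
(B,R): not NE [P1→A gives 8>6]

Nash profiles: (A,R)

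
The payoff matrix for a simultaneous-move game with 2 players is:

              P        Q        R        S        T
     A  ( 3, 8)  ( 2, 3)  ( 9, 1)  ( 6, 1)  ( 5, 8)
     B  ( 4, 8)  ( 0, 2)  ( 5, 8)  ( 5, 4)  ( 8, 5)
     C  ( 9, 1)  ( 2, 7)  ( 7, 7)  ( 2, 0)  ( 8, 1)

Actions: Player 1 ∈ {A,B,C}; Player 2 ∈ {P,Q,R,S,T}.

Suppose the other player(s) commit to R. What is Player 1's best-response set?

argmax u_1 = {A}

u_1(A vs R) = 9
u_1(B vs R) = 5
u_1(C vs R) = 7
max payoff 9 at {A}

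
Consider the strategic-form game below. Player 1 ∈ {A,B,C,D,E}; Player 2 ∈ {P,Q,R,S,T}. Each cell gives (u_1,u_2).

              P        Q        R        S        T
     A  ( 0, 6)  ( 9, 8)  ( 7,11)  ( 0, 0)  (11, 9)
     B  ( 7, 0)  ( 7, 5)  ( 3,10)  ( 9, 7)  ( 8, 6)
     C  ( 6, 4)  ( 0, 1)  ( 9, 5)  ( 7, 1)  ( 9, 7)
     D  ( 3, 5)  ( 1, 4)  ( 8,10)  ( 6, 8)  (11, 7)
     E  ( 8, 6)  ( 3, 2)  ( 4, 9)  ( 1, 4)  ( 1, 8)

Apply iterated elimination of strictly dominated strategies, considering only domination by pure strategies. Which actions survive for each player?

P2 drop P (R beats it: A:11>6 B:10>0 C:5>4 D:10>5 E:9>6)
P2 drop Q (R beats it: A:11>8 B:10>5 C:5>1 D:10>4 E:9>2)
P1 drop E (C beats it: R:9>4 S:7>1 T:9>1)
P2 drop S (R beats it: A:11>0 B:10>7 C:5>1 D:10>8)
P1 drop B (A beats it: R:7>3 T:11>8)
P1→{A,C,D} P2→{R,T}

IESDS → P1:{A,C,D} P2:{R,T}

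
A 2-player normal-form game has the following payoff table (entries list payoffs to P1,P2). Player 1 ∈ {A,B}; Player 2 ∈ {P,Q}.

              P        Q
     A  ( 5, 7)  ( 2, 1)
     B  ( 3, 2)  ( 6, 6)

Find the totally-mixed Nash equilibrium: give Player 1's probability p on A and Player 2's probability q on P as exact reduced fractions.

P1 indiff ⇒ q·5+(1-q)·2 = q·3+(1-q)·6 ⇒ q(2) = (1-q)(4) ⇒ q = 2/3
P2 indiff ⇒ p·7+(1-p)·2 = p·1+(1-p)·6 ⇒ p(6) = (1-p)(4) ⇒ p = 2/5

(p,q) = (2/5, 2/3)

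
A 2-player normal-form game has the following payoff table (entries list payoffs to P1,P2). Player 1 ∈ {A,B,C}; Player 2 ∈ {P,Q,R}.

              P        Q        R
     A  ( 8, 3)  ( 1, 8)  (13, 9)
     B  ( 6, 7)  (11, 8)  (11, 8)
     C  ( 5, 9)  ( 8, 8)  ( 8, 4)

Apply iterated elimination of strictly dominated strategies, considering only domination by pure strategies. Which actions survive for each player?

Remaining: P1:{A,B} P2:{Q,R}

P1 drop C (B beats it: P:6>5 Q:11>8 R:11>8)
P2 drop P (Q beats it: A:8>3 B:8>7)
P1→{A,B} P2→{Q,R}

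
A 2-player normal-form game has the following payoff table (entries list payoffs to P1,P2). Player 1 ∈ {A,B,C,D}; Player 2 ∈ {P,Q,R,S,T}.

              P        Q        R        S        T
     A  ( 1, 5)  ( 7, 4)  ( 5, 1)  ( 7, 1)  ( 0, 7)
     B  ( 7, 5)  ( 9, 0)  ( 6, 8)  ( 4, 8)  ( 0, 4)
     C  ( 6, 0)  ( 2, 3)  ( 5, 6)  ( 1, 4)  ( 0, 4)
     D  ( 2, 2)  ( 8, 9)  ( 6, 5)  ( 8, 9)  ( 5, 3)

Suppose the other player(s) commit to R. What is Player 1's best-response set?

BR_1 = {B,D}

u_1(A vs R) = 5
u_1(B vs R) = 6
u_1(C vs R) = 5
u_1(D vs R) = 6
max payoff 6 at {B,D}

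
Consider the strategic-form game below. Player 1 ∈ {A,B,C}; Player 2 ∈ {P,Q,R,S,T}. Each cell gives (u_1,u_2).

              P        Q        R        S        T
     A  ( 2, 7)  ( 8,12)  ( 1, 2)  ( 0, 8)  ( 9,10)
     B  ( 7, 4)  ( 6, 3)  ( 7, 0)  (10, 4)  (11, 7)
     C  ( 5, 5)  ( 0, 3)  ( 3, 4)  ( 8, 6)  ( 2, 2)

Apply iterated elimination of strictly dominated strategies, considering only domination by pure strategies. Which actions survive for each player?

P1 drop C (B beats it: P:7>5 Q:6>0 R:7>3 S:10>8 T:11>2)
P2 drop P (T beats it: A:10>7 B:7>4)
P2 drop R (Q beats it: A:12>2 B:3>0)
P2 drop S (T beats it: A:10>8 B:7>4)
P1→{A,B} P2→{Q,T}

IESDS → P1:{A,B} P2:{Q,T}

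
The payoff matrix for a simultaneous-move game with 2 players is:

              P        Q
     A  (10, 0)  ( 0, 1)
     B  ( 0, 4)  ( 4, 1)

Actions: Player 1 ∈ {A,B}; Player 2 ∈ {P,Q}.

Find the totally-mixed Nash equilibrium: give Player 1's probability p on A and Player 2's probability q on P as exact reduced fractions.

(p,q) = (3/4, 2/7)

P1 indiff ⇒ q·10+(1-q)·0 = q·0+(1-q)·4 ⇒ q(10) = (1-q)(4) ⇒ q = 2/7
P2 indiff ⇒ p·0+(1-p)·4 = p·1+(1-p)·1 ⇒ p(-1) = (1-p)(-3) ⇒ p = 3/4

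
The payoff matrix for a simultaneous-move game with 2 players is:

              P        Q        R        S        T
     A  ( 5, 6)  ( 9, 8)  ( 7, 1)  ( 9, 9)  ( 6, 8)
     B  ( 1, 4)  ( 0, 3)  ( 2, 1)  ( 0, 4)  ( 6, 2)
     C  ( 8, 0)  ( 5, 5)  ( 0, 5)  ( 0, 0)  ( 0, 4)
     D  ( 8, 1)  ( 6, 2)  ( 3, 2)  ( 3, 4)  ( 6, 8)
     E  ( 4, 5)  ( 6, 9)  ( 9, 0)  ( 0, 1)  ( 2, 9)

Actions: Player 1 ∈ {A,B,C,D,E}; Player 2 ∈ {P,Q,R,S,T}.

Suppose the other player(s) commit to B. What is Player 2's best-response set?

u_2(P vs B) = 4
u_2(Q vs B) = 3
u_2(R vs B) = 1
u_2(S vs B) = 4
u_2(T vs B) = 2
max payoff 4 at {P,S}

P2 best: {P,S}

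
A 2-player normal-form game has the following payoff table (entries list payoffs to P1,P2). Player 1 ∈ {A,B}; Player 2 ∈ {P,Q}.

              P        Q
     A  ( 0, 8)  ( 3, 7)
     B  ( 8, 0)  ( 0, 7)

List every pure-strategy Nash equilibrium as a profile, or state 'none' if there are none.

PSNE: ∅

(A,P): not NE [P1→B gives 8>0]
(A,Q): not NE [P2→P gives 8>7]
(B,P): not NE [P2→Q gives 7>0]
(B,Q): not NE [P1→A gives 3>0]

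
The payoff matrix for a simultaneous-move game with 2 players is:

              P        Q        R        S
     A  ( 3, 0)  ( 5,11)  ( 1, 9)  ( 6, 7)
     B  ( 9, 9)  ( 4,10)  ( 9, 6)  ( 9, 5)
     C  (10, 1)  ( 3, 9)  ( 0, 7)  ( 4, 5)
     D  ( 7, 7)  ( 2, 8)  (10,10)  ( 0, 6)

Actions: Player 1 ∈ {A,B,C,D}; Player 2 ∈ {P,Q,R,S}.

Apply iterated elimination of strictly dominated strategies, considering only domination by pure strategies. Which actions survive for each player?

Survivors P1:{A,B,D} P2:{Q,R}

P2 drop P (Q beats it: A:11>0 B:10>9 C:9>1 D:8>7)
P1 drop C (A beats it: Q:5>3 R:1>0 S:6>4)
P2 drop S (Q beats it: A:11>7 B:10>5 D:8>6)
P1→{A,B,D} P2→{Q,R}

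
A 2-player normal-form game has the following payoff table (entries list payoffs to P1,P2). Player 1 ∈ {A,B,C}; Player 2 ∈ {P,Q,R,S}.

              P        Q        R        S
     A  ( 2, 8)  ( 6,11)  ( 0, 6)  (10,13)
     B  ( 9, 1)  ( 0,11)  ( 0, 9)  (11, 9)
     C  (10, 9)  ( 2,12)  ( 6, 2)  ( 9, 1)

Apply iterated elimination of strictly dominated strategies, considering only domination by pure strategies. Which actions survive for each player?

IESDS → P1:{A,B} P2:{Q,S}

P2 drop P (Q beats it: A:11>8 B:11>1 C:12>9)
P2 drop R (Q beats it: A:11>6 B:11>9 C:12>2)
P1 drop C (A beats it: Q:6>2 S:10>9)
P1→{A,B} P2→{Q,S}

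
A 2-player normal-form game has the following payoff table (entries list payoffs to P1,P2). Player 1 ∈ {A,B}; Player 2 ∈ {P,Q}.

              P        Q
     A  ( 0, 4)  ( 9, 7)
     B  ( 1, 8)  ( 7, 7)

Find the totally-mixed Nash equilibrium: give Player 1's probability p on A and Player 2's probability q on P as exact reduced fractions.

P1 indiff ⇒ q·0+(1-q)·9 = q·1+(1-q)·7 ⇒ q(-1) = (1-q)(-2) ⇒ q = 2/3
P2 indiff ⇒ p·4+(1-p)·8 = p·7+(1-p)·7 ⇒ p(-3) = (1-p)(-1) ⇒ p = 1/4

p=1/4, q=2/3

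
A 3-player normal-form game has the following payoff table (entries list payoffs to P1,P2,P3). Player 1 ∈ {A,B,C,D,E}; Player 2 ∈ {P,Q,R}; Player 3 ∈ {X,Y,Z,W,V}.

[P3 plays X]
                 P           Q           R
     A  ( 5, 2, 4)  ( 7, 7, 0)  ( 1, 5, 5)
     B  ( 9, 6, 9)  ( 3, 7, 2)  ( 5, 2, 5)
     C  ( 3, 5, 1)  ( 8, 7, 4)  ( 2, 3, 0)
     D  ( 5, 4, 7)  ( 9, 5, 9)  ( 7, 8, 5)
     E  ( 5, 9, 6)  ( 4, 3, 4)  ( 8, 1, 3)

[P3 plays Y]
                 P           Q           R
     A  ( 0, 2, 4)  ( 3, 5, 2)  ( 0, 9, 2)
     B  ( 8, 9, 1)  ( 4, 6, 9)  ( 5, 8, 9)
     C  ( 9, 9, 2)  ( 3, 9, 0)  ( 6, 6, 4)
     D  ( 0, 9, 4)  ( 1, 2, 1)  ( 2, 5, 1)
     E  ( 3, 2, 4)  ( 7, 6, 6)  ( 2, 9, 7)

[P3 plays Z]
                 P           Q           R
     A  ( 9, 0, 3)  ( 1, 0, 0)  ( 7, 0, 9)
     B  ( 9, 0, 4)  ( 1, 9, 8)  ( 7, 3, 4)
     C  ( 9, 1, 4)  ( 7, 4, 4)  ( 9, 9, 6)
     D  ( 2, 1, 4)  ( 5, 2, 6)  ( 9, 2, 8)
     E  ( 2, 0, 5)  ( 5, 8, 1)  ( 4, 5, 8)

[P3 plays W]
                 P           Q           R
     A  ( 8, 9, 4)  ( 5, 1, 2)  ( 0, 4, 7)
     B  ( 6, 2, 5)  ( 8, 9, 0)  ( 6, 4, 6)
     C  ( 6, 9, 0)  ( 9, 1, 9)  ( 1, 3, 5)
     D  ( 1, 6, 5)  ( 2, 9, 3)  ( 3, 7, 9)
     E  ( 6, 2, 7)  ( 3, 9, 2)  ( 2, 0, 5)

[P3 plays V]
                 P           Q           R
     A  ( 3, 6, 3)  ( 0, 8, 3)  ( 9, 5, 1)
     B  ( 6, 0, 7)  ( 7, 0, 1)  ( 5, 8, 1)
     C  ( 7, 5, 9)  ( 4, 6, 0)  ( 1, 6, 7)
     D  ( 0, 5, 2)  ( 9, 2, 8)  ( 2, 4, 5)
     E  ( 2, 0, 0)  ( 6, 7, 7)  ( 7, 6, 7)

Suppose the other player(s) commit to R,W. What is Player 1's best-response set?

BR_1 = {B}

u_1(A vs R,W) = 0
u_1(B vs R,W) = 6
u_1(C vs R,W) = 1
u_1(D vs R,W) = 3
u_1(E vs R,W) = 2
max payoff 6 at {B}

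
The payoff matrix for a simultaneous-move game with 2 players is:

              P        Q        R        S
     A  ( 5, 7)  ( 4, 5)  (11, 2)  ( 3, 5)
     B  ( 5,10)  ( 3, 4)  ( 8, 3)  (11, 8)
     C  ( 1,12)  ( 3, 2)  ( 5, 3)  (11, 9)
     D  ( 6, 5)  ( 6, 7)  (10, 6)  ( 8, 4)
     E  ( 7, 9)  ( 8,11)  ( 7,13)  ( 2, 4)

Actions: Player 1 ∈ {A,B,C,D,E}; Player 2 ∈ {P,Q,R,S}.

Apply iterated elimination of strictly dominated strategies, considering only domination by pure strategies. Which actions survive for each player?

P2 drop S (P beats it: A:7>5 B:10>8 C:12>9 D:5>4 E:9>4)
P1 drop B (D beats it: P:6>5 Q:6>3 R:10>8)
P1 drop C (A beats it: P:5>1 Q:4>3 R:11>5)
P1→{A,D,E} P2→{P,Q,R}

IESDS → P1:{A,D,E} P2:{P,Q,R}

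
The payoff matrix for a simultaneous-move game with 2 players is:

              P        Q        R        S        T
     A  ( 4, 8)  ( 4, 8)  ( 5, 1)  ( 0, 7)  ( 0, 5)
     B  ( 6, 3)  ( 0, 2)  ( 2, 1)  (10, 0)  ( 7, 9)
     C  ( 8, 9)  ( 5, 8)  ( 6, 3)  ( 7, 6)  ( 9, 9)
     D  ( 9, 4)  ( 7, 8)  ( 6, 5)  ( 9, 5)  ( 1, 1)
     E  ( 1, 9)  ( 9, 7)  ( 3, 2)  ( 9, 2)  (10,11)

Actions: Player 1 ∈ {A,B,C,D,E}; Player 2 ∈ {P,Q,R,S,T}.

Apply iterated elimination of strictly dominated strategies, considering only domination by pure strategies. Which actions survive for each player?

Remaining: P1:{C,D,E} P2:{P,Q,T}

P1 drop A (C beats it: P:8>4 Q:5>4 R:6>5 S:7>0 T:9>0)
P2 drop R (Q beats it: B:2>1 C:8>3 D:8>5 E:7>2)
P2 drop S (Q beats it: B:2>0 C:8>6 D:8>5 E:7>2)
P1 drop B (C beats it: P:8>6 Q:5>0 T:9>7)
P1→{C,D,E} P2→{P,Q,T}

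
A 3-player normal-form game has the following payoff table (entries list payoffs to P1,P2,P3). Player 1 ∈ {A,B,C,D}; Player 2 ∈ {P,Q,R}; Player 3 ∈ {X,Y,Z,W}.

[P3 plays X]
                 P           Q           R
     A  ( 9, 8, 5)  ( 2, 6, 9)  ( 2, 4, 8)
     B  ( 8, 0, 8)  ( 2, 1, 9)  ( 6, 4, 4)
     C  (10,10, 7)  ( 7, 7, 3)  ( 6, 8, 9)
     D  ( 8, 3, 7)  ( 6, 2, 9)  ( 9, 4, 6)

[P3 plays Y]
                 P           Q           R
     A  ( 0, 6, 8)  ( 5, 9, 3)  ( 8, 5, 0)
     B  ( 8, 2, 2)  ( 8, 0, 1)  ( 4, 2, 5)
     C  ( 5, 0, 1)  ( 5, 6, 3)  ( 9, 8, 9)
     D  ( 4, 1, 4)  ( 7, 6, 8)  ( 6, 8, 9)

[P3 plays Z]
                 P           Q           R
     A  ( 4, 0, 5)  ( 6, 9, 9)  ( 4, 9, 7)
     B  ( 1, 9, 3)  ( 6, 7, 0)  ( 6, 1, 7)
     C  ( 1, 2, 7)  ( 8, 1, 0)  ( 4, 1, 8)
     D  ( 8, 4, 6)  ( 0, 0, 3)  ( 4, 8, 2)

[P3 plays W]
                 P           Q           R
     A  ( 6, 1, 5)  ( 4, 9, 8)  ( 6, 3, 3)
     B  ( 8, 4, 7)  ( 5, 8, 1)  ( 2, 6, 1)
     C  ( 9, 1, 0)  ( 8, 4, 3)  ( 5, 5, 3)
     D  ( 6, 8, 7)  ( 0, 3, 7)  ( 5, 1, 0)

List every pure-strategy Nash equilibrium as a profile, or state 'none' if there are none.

PSNE = {(C,P,X), (C,R,Y)}

(A,P,X): not NE [P1→C gives 10>9; P3→Y gives 8>5]
(A,P,Y): not NE [P1→B gives 8>0; P2→Q gives 9>6]
(A,P,Z): not NE [P1→D gives 8>4; P2→R gives 9>0; P3→Y gives 8>5]
(A,P,W): not NE [P1→C gives 9>6; P2→Q gives 9>1; P3→Y gives 8>5]
(A,Q,X): not NE [P1→C gives 7>2; P2→P gives 8>6]
(A,Q,Y): not NE [P1→B gives 8>5; P3→Z gives 9>3]
(A,Q,Z): not NE [P1→C gives 8>6]
(A,Q,W): not NE [P1→C gives 8>4; P3→Z gives 9>8]
(A,R,X): not NE [P1→D gives 9>2; P2→P gives 8>4]
(A,R,Y): not NE [P1→C gives 9>8; P2→Q gives 9>5; P3→X gives 8>0]
(A,R,Z): not NE [P1→B gives 6>4; P3→X gives 8>7]
(A,R,W): not NE [P2→Q gives 9>3; P3→X gives 8>3]
(B,P,X): not NE [P1→C gives 10>8; P2→R gives 4>0]
(B,P,Y): not NE [P3→X gives 8>2]
(B,P,Z): not NE [P1→D gives 8>1; P3→X gives 8>3]
(B,P,W): not NE [P1→C gives 9>8; P2→Q gives 8>4; P3→X gives 8>7]
(B,Q,X): not NE [P1→C gives 7>2; P2→R gives 4>1]
(B,Q,Y): not NE [P2→R gives 2>0; P3→X gives 9>1]
(B,Q,Z): not NE [P1→C gives 8>6; P2→P gives 9>7; P3→X gives 9>0]
(B,Q,W): not NE [P1→C gives 8>5; P3→X gives 9>1]
(B,R,X): not NE [P1→D gives 9>6; P3→Z gives 7>4]
(B,R,Y): not NE [P1→C gives 9>4; P3→Z gives 7>5]
(B,R,Z): not NE [P2→P gives 9>1]
(B,R,W): not NE [P1→A gives 6>2; P2→Q gives 8>6; P3→Z gives 7>1]
(C,P,X): NE
(C,P,Y): not NE [P1→B gives 8>5; P2→R gives 8>0; P3→Z gives 7>1]
(C,P,Z): not NE [P1→D gives 8>1]
(C,P,W): not NE [P2→R gives 5>1; P3→Z gives 7>0]
(C,Q,X): not NE [P2→P gives 10>7]
(C,Q,Y): not NE [P1→B gives 8>5; P2→R gives 8>6]
(C,Q,Z): not NE [P2→P gives 2>1; P3→W gives 3>0]
(C,Q,W): not NE [P2→R gives 5>4]
(C,R,X): not NE [P1→D gives 9>6; P2→P gives 10>8]
(C,R,Y): NE
(C,R,Z): not NE [P1→B gives 6>4; P2→P gives 2>1; P3→Y gives 9>8]
(C,R,W): not NE [P1→A gives 6>5; P3→Y gives 9>3]
(D,P,X): not NE [P1→C gives 10>8; P2→R gives 4>3]
(D,P,Y): not NE [P1→B gives 8>4; P2→R gives 8>1; P3→W gives 7>4]
(D,P,Z): not NE [P2→R gives 8>4; P3→W gives 7>6]
(D,P,W): not NE [P1→C gives 9>6]
(D,Q,X): not NE [P1→C gives 7>6; P2→R gives 4>2]
(D,Q,Y): not NE [P1→B gives 8>7; P2→R gives 8>6; P3→X gives 9>8]
(D,Q,Z): not NE [P1→C gives 8>0; P2→R gives 8>0; P3→X gives 9>3]
(D,Q,W): not NE [P1→C gives 8>0; P2→P gives 8>3; P3→X gives 9>7]
(D,R,X): not NE [P3→Y gives 9>6]
(D,R,Y): not NE [P1→C gives 9>6]
(D,R,Z): not NE [P1→B gives 6>4; P3→Y gives 9>2]
(D,R,W): not NE [P1→A gives 6>5; P2→P gives 8>1; P3→Y gives 9>0]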